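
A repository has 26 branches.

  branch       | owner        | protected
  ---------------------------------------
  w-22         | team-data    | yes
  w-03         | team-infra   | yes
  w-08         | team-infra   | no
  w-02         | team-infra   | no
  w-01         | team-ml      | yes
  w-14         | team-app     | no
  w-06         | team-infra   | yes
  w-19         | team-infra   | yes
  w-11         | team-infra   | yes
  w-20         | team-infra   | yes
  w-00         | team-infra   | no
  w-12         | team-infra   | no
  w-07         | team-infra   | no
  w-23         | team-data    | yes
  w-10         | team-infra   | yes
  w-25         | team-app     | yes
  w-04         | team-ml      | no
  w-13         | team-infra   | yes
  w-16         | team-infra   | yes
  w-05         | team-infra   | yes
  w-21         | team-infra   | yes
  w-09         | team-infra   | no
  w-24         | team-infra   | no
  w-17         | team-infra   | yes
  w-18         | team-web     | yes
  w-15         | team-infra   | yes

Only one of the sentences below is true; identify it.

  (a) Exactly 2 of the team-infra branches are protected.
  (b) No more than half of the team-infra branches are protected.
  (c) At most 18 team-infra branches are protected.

(c)

|A| = 19, |A ∩ B| = 12, |A ∖ B| = 7.
(a) requires |A ∩ B| = 2: false.
(b) requires |A ∩ B| ≤ |A ∖ B|: false.
(c) requires |A ∩ B| ≤ 18: true.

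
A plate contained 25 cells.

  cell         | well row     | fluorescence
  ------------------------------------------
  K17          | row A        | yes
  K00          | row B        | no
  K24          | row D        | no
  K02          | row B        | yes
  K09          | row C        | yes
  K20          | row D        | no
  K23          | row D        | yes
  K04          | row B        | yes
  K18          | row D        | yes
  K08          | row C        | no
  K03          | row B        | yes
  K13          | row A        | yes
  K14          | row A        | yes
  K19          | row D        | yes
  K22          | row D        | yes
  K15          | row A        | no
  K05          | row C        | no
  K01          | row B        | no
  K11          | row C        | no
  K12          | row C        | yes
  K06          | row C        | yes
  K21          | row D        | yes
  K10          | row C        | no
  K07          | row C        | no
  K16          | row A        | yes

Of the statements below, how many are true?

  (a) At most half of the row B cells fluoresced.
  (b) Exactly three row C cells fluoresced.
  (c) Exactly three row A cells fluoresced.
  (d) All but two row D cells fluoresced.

2

(a) row B: |A| = 5, |A ∩ B| = 3; needs |A ∩ B| ≤ |A ∖ B| — false.
(b) row C: |A| = 8, |A ∩ B| = 3; needs |A ∩ B| = 3 — true.
(c) row A: |A| = 5, |A ∩ B| = 4; needs |A ∩ B| = 3 — false.
(d) row D: |A| = 7, |A ∩ B| = 5; needs |A ∖ B| = 2 — true.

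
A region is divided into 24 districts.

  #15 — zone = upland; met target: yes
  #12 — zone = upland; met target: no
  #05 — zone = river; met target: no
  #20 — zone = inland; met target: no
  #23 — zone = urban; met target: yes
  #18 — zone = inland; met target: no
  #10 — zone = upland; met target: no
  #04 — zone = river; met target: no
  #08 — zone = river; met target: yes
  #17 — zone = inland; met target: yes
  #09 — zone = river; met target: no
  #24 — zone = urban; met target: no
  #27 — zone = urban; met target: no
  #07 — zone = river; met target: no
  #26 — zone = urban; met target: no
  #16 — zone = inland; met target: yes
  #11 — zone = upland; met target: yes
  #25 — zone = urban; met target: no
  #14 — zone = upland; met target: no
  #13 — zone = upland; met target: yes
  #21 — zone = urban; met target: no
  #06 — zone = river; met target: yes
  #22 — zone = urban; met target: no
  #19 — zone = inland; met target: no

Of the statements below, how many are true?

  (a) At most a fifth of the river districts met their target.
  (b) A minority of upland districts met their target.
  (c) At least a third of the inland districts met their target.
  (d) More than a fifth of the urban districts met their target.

(a) river: |A| = 6, |A ∩ B| = 2; needs |A ∩ B| / |A| ≤ 1/5 — false.
(b) upland: |A| = 6, |A ∩ B| = 3; needs |A ∩ B| < |A ∖ B| — false.
(c) inland: |A| = 5, |A ∩ B| = 2; needs |A ∩ B| / |A| ≥ 1/3 — true.
(d) urban: |A| = 7, |A ∩ B| = 1; needs |A ∩ B| / |A| > 1/5 — false.

1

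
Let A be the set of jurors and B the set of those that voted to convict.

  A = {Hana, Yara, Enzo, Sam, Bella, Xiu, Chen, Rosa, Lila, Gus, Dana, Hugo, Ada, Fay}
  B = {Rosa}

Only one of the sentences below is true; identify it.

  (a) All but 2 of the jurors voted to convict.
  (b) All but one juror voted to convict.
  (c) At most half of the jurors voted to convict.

(c)

|A| = 14, |A ∩ B| = 1, |A ∖ B| = 13.
(a) requires |A ∖ B| = 2: false.
(b) requires |A ∖ B| = 1: false.
(c) requires |A ∩ B| ≤ |A ∖ B|: true.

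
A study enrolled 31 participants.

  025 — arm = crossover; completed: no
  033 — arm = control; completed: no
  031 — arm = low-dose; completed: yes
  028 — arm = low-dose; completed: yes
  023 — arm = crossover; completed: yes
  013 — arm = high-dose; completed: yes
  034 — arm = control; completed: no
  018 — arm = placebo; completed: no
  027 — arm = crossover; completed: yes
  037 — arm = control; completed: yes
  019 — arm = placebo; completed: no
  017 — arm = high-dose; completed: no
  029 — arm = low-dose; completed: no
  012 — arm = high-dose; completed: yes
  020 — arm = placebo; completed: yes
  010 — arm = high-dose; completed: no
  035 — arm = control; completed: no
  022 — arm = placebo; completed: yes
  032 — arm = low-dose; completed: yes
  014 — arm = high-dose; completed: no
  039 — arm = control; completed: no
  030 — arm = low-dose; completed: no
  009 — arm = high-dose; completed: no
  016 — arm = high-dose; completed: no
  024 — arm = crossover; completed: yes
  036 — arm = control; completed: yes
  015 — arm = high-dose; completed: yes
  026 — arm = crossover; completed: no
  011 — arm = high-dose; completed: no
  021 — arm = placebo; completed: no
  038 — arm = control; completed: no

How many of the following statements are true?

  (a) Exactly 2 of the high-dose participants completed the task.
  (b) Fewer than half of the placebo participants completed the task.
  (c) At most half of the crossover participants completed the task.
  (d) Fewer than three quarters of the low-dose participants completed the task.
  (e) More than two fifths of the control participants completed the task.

(a) high-dose: |A| = 9, |A ∩ B| = 3; needs |A ∩ B| = 2 — false.
(b) placebo: |A| = 5, |A ∩ B| = 2; needs |A ∩ B| < |A ∖ B| — true.
(c) crossover: |A| = 5, |A ∩ B| = 3; needs |A ∩ B| ≤ |A ∖ B| — false.
(d) low-dose: |A| = 5, |A ∩ B| = 3; needs |A ∩ B| / |A| < 3/4 — true.
(e) control: |A| = 7, |A ∩ B| = 2; needs |A ∩ B| / |A| > 2/5 — false.

2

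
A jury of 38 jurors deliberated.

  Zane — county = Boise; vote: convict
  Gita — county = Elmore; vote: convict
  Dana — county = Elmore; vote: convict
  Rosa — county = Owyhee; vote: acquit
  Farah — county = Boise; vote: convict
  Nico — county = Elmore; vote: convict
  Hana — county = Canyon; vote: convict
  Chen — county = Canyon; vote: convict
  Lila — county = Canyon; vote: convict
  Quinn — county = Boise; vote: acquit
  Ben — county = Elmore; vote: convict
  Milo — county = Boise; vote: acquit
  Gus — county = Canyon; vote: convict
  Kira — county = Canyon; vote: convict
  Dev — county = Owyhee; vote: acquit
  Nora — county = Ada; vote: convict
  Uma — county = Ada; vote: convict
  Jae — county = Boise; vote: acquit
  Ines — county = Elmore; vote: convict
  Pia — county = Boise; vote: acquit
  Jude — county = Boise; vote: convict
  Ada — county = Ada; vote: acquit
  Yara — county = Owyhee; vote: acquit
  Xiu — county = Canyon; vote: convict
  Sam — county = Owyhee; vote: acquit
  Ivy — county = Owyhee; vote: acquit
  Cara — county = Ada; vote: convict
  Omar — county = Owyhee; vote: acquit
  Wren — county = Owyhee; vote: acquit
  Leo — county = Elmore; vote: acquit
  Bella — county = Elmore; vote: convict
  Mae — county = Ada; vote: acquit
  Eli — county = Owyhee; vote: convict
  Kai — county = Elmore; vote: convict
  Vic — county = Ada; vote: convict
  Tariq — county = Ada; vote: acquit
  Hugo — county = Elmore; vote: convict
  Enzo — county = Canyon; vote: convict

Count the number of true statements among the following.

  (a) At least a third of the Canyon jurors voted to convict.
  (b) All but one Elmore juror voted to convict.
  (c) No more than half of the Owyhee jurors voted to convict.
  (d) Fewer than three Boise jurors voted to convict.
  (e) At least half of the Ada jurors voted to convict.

4

(a) Canyon: |A| = 7, |A ∩ B| = 7; needs |A ∩ B| / |A| ≥ 1/3 — true.
(b) Elmore: |A| = 9, |A ∩ B| = 8; needs |A ∖ B| = 1 — true.
(c) Owyhee: |A| = 8, |A ∩ B| = 1; needs |A ∩ B| ≤ |A ∖ B| — true.
(d) Boise: |A| = 7, |A ∩ B| = 3; needs |A ∩ B| < 3 — false.
(e) Ada: |A| = 7, |A ∩ B| = 4; needs |A ∩ B| ≥ |A ∖ B| — true.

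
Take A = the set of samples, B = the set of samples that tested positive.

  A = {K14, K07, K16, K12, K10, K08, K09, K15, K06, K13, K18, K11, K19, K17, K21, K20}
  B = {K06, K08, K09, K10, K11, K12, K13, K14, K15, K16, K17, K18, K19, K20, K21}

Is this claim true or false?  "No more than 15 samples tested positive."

'No more than 15 samples tested positive' holds iff |A ∩ B| ≤ 15.
|A| = 16, |A ∩ B| = 15, |A ∖ B| = 1.
|A ∩ B| = 15, so the statement is true.

True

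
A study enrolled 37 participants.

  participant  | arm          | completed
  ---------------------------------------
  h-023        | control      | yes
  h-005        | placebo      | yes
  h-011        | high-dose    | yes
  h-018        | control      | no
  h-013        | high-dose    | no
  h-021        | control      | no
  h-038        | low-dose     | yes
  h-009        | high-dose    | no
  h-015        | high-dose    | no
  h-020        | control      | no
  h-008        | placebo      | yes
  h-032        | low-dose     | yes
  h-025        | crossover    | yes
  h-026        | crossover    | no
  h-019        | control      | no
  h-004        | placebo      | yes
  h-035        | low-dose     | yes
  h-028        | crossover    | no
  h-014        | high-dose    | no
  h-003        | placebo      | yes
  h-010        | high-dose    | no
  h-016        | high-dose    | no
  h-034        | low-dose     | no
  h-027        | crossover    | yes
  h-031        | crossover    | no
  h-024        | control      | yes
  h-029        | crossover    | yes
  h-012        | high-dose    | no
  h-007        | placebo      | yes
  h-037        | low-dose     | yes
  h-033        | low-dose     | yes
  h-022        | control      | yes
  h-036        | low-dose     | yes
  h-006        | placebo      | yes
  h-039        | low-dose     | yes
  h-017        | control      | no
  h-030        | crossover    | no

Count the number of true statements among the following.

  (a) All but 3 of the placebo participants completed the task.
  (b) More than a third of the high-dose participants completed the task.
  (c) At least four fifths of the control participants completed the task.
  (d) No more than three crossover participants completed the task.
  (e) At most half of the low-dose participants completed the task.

1

(a) placebo: |A| = 6, |A ∩ B| = 6; needs |A ∖ B| = 3 — false.
(b) high-dose: |A| = 8, |A ∩ B| = 1; needs |A ∩ B| / |A| > 1/3 — false.
(c) control: |A| = 8, |A ∩ B| = 3; needs |A ∩ B| / |A| ≥ 4/5 — false.
(d) crossover: |A| = 7, |A ∩ B| = 3; needs |A ∩ B| ≤ 3 — true.
(e) low-dose: |A| = 8, |A ∩ B| = 7; needs |A ∩ B| ≤ |A ∖ B| — false.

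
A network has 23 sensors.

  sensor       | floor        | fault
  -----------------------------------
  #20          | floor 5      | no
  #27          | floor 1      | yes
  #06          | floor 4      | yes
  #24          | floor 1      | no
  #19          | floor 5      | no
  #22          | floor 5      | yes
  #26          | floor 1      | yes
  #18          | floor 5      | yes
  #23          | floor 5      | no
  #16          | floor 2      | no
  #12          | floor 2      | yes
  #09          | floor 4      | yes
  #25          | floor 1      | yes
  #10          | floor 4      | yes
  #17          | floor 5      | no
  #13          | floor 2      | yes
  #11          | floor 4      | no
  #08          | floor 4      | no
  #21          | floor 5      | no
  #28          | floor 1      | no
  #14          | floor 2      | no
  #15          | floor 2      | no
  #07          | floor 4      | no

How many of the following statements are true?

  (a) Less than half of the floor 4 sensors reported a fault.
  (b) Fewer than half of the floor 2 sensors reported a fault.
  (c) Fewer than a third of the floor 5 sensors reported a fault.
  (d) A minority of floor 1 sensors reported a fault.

(a) floor 4: |A| = 6, |A ∩ B| = 3; needs |A ∩ B| < |A ∖ B| — false.
(b) floor 2: |A| = 5, |A ∩ B| = 2; needs |A ∩ B| < |A ∖ B| — true.
(c) floor 5: |A| = 7, |A ∩ B| = 2; needs |A ∩ B| / |A| < 1/3 — true.
(d) floor 1: |A| = 5, |A ∩ B| = 3; needs |A ∩ B| < |A ∖ B| — false.

2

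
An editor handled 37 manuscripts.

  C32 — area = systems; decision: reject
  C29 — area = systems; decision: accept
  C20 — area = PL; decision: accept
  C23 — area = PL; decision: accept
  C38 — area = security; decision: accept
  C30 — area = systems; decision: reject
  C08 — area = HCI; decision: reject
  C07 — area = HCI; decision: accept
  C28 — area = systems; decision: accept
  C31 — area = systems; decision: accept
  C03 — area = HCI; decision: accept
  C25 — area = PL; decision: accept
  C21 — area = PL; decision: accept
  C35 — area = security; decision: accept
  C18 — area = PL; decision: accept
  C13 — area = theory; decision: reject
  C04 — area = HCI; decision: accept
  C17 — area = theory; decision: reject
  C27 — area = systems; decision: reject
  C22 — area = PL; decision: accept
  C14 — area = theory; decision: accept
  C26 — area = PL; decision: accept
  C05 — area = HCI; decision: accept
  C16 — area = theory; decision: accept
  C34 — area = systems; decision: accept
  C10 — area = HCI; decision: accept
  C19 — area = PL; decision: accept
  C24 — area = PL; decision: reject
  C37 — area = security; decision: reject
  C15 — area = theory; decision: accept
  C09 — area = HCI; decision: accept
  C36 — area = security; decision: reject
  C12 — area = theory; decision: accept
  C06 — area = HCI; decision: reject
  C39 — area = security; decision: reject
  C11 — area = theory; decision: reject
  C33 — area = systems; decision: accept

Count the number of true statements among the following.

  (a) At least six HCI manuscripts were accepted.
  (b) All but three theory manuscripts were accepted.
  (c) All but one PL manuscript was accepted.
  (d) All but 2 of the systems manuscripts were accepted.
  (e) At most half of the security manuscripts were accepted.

(a) HCI: |A| = 8, |A ∩ B| = 6; needs |A ∩ B| ≥ 6 — true.
(b) theory: |A| = 7, |A ∩ B| = 4; needs |A ∖ B| = 3 — true.
(c) PL: |A| = 9, |A ∩ B| = 8; needs |A ∖ B| = 1 — true.
(d) systems: |A| = 8, |A ∩ B| = 5; needs |A ∖ B| = 2 — false.
(e) security: |A| = 5, |A ∩ B| = 2; needs |A ∩ B| ≤ |A ∖ B| — true.

4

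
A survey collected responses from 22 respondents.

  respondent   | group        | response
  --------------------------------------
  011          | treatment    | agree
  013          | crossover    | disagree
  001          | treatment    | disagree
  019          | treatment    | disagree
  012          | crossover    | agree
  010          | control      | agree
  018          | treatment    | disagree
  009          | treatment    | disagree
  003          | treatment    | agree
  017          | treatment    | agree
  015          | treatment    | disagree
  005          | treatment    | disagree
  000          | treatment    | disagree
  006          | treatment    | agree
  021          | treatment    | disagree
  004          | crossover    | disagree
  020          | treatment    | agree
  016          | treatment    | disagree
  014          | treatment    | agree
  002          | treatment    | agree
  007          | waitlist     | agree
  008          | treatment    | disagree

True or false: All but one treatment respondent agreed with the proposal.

The determiner here denotes the relation: |A ∖ B| = 1.
|A| = 17, |A ∩ B| = 7, |A ∖ B| = 10.
|A ∖ B| = 10, so the statement is false.

False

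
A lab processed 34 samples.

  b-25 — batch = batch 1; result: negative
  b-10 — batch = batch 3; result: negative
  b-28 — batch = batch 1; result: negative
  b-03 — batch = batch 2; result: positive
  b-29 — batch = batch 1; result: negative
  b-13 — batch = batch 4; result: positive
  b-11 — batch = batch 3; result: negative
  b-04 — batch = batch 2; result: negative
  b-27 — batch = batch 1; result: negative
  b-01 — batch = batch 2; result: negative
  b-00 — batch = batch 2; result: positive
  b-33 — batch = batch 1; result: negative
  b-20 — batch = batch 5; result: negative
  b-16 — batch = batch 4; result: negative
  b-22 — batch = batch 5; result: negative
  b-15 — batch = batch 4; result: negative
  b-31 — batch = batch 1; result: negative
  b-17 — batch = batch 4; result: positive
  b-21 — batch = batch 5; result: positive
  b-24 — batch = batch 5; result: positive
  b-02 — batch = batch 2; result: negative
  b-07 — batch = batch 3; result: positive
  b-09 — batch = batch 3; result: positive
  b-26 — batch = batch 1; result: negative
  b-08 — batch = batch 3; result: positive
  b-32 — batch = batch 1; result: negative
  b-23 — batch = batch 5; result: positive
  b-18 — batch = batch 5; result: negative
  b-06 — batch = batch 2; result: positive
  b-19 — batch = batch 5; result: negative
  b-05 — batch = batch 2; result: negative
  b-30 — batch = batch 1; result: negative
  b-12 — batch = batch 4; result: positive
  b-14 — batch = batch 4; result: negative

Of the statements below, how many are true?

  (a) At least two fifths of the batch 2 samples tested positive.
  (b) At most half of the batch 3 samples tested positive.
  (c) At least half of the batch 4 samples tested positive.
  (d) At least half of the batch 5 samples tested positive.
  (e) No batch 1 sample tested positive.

3

(a) batch 2: |A| = 7, |A ∩ B| = 3; needs |A ∩ B| / |A| ≥ 2/5 — true.
(b) batch 3: |A| = 5, |A ∩ B| = 3; needs |A ∩ B| ≤ |A ∖ B| — false.
(c) batch 4: |A| = 6, |A ∩ B| = 3; needs |A ∩ B| ≥ |A ∖ B| — true.
(d) batch 5: |A| = 7, |A ∩ B| = 3; needs |A ∩ B| ≥ |A ∖ B| — false.
(e) batch 1: |A| = 9, |A ∩ B| = 0; needs A ∩ B = ∅ (|A ∩ B| = 0) — true.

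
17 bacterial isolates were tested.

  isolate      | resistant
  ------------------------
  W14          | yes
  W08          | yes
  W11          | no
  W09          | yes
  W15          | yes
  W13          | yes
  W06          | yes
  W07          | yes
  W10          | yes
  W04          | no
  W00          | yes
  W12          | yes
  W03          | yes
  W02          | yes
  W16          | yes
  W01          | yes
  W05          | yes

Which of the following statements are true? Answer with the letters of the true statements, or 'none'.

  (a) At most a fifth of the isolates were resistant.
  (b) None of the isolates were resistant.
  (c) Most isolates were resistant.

(c)

|A| = 17, |A ∩ B| = 15, |A ∖ B| = 2.
(a) |A ∩ B| / |A| ≤ 1/5: fails.
(b) A ∩ B = ∅ (|A ∩ B| = 0): fails.
(c) |A ∩ B| > |A ∖ B|: holds.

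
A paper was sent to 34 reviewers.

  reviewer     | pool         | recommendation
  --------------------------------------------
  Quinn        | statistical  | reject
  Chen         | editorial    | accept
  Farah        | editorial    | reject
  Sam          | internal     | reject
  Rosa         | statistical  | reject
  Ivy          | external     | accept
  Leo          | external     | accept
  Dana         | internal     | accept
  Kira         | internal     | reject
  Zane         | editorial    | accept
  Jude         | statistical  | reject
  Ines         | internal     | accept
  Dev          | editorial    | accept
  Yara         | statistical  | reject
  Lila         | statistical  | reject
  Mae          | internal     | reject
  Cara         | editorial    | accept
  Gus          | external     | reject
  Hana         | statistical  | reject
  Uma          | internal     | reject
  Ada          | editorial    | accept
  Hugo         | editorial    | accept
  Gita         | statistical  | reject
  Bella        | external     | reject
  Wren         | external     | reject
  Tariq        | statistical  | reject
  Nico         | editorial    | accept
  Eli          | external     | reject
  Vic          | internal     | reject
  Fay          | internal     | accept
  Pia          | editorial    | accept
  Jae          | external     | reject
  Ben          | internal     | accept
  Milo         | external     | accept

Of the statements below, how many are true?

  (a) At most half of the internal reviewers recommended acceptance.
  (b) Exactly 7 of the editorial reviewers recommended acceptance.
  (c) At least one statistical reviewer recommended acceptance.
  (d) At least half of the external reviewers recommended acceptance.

1

(a) internal: |A| = 9, |A ∩ B| = 4; needs |A ∩ B| ≤ |A ∖ B| — true.
(b) editorial: |A| = 9, |A ∩ B| = 8; needs |A ∩ B| = 7 — false.
(c) statistical: |A| = 8, |A ∩ B| = 0; needs A ∩ B ≠ ∅ (|A ∩ B| ≥ 1) — false.
(d) external: |A| = 8, |A ∩ B| = 3; needs |A ∩ B| ≥ |A ∖ B| — false.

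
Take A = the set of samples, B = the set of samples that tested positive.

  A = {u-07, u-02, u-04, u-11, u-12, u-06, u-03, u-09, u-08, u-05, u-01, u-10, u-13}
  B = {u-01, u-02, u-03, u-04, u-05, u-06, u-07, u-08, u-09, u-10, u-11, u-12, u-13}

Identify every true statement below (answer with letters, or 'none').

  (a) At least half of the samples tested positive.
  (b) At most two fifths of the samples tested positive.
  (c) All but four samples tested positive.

(a)

|A| = 13, |A ∩ B| = 13, |A ∖ B| = 0.
(a) |A ∩ B| ≥ |A ∖ B|: holds.
(b) |A ∩ B| / |A| ≤ 2/5: fails.
(c) |A ∖ B| = 4: fails.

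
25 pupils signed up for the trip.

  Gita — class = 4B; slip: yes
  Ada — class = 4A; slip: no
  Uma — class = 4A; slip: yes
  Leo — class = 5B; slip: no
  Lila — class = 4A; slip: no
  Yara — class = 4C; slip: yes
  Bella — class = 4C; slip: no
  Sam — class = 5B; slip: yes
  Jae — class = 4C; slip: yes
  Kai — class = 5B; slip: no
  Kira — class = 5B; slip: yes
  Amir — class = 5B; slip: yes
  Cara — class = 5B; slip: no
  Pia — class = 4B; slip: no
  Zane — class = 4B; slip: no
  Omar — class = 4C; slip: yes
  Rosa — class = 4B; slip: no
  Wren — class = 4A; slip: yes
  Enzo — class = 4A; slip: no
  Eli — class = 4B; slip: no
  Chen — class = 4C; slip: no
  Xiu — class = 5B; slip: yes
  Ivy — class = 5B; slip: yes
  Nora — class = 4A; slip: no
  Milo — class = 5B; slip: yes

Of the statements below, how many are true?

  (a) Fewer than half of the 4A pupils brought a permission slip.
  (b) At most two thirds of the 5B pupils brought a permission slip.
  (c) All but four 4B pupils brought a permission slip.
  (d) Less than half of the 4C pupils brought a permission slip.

3

(a) 4A: |A| = 6, |A ∩ B| = 2; needs |A ∩ B| < |A ∖ B| — true.
(b) 5B: |A| = 9, |A ∩ B| = 6; needs |A ∩ B| / |A| ≤ 2/3 — true.
(c) 4B: |A| = 5, |A ∩ B| = 1; needs |A ∖ B| = 4 — true.
(d) 4C: |A| = 5, |A ∩ B| = 3; needs |A ∩ B| < |A ∖ B| — false.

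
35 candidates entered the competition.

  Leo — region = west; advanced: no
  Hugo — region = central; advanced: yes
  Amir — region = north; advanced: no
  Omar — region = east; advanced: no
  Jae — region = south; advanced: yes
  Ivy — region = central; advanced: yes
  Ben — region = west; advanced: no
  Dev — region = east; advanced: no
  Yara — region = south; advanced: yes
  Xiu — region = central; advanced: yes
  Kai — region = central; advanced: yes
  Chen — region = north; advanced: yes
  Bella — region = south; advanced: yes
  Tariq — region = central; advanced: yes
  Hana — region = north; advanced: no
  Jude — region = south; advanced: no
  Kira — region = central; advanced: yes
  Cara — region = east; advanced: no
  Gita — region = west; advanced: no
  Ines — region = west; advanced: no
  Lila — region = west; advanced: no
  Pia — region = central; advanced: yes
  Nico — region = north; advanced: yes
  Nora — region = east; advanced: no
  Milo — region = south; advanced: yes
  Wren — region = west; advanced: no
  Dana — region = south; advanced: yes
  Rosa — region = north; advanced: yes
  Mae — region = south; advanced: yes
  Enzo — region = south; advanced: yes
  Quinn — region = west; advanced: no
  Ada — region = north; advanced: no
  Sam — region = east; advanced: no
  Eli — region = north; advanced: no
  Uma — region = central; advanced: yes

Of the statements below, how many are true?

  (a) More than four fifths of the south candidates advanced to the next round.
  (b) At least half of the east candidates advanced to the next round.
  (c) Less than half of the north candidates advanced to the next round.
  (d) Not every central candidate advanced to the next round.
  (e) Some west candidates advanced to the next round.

(a) south: |A| = 8, |A ∩ B| = 7; needs |A ∩ B| / |A| > 4/5 — true.
(b) east: |A| = 5, |A ∩ B| = 0; needs |A ∩ B| ≥ |A ∖ B| — false.
(c) north: |A| = 7, |A ∩ B| = 3; needs |A ∩ B| < |A ∖ B| — true.
(d) central: |A| = 8, |A ∩ B| = 8; needs A ⊄ B (|A ∖ B| ≥ 1) — false.
(e) west: |A| = 7, |A ∩ B| = 0; needs A ∩ B ≠ ∅ (|A ∩ B| ≥ 1) — false.

2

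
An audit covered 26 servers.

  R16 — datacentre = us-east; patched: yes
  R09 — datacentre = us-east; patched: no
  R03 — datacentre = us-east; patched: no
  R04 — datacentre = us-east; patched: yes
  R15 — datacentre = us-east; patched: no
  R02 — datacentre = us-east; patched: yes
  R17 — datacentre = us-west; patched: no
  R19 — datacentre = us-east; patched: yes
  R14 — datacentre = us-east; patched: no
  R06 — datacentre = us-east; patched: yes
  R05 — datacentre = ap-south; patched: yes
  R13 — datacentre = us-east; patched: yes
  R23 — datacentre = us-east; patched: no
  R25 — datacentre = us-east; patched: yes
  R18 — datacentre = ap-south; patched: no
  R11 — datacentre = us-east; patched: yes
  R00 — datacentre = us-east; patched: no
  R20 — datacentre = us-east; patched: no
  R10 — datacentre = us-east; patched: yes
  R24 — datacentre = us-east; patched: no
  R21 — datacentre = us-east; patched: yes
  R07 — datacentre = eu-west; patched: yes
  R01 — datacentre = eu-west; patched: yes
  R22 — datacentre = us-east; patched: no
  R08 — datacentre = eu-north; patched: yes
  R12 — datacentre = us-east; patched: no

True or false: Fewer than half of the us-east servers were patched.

Truth condition: |A ∩ B| < |A ∖ B|.
|A| = 20, |A ∩ B| = 10, |A ∖ B| = 10.
10 = 10, so the statement is false.

False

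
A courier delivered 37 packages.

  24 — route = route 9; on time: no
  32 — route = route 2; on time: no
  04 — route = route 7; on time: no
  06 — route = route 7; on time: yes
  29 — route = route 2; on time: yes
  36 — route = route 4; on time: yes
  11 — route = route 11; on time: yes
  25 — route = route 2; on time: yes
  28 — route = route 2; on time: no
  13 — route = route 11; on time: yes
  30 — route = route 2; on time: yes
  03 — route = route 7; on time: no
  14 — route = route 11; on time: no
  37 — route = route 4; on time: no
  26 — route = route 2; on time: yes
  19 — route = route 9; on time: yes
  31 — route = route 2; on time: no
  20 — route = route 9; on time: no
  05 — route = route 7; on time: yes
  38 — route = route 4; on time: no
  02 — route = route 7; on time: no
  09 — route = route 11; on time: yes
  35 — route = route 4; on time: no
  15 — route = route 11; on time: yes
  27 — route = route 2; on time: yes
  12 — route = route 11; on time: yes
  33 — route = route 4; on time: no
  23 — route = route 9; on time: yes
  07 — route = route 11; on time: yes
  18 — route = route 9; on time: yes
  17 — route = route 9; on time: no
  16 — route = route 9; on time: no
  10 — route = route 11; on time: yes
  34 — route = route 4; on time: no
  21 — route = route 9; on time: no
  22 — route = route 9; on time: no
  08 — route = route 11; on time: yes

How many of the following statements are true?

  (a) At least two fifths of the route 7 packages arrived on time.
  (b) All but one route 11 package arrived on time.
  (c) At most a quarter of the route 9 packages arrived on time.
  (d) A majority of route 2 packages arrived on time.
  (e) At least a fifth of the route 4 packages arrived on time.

3

(a) route 7: |A| = 5, |A ∩ B| = 2; needs |A ∩ B| / |A| ≥ 2/5 — true.
(b) route 11: |A| = 9, |A ∩ B| = 8; needs |A ∖ B| = 1 — true.
(c) route 9: |A| = 9, |A ∩ B| = 3; needs |A ∩ B| / |A| ≤ 1/4 — false.
(d) route 2: |A| = 8, |A ∩ B| = 5; needs |A ∩ B| > |A ∖ B| — true.
(e) route 4: |A| = 6, |A ∩ B| = 1; needs |A ∩ B| / |A| ≥ 1/5 — false.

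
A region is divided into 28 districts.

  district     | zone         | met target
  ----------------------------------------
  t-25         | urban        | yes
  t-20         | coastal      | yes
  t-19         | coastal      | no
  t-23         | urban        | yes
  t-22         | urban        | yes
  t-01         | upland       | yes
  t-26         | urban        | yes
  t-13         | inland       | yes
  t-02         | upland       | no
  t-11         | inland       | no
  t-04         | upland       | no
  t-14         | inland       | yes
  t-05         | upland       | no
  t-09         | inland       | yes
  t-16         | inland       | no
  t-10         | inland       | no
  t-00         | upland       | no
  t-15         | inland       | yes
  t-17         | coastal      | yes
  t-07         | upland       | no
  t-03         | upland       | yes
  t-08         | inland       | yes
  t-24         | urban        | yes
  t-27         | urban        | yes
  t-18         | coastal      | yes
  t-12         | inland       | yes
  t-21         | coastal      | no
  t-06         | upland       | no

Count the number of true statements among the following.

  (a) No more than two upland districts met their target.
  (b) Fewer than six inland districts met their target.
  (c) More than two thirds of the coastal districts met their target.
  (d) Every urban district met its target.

(a) upland: |A| = 8, |A ∩ B| = 2; needs |A ∩ B| ≤ 2 — true.
(b) inland: |A| = 9, |A ∩ B| = 6; needs |A ∩ B| < 6 — false.
(c) coastal: |A| = 5, |A ∩ B| = 3; needs |A ∩ B| / |A| > 2/3 — false.
(d) urban: |A| = 6, |A ∩ B| = 6; needs A ⊆ B, i.e. every element of A is in B (|A ∖ B| = 0) — true.

2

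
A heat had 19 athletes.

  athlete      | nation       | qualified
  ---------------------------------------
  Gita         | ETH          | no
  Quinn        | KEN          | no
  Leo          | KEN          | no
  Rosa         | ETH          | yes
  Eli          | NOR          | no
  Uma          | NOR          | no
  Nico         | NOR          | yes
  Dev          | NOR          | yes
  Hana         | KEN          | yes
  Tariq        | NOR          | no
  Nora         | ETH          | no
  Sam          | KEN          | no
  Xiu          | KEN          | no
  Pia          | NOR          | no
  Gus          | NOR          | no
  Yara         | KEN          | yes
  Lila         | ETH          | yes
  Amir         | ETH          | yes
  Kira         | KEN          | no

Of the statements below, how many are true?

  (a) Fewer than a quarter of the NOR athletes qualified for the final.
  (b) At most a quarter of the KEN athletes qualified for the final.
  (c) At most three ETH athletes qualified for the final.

(a) NOR: |A| = 7, |A ∩ B| = 2; needs |A ∩ B| / |A| < 1/4 — false.
(b) KEN: |A| = 7, |A ∩ B| = 2; needs |A ∩ B| / |A| ≤ 1/4 — false.
(c) ETH: |A| = 5, |A ∩ B| = 3; needs |A ∩ B| ≤ 3 — true.

1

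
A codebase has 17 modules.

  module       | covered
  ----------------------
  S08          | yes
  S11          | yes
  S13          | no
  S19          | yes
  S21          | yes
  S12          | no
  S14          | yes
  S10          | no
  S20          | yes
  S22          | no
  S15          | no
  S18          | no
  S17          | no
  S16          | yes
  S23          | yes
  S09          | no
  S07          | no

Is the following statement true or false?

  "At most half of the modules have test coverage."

The determiner here denotes the relation: |A ∩ B| ≤ |A ∖ B|.
|A| = 17, |A ∩ B| = 8, |A ∖ B| = 9.
8 < 9, so the statement is true.

True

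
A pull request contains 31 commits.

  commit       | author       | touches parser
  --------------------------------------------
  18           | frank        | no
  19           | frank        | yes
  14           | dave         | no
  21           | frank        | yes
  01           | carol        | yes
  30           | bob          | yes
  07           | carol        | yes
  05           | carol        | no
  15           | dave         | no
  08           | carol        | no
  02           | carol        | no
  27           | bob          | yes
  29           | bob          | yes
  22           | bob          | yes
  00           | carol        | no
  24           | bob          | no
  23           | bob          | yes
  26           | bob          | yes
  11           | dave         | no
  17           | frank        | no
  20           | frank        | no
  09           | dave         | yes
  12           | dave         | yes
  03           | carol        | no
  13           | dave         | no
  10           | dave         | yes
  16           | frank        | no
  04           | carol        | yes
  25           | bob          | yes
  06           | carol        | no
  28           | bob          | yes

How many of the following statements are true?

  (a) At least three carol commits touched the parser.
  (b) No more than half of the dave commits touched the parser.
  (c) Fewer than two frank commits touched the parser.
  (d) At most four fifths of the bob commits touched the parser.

2

(a) carol: |A| = 9, |A ∩ B| = 3; needs |A ∩ B| ≥ 3 — true.
(b) dave: |A| = 7, |A ∩ B| = 3; needs |A ∩ B| ≤ |A ∖ B| — true.
(c) frank: |A| = 6, |A ∩ B| = 2; needs |A ∩ B| < 2 — false.
(d) bob: |A| = 9, |A ∩ B| = 8; needs |A ∩ B| / |A| ≤ 4/5 — false.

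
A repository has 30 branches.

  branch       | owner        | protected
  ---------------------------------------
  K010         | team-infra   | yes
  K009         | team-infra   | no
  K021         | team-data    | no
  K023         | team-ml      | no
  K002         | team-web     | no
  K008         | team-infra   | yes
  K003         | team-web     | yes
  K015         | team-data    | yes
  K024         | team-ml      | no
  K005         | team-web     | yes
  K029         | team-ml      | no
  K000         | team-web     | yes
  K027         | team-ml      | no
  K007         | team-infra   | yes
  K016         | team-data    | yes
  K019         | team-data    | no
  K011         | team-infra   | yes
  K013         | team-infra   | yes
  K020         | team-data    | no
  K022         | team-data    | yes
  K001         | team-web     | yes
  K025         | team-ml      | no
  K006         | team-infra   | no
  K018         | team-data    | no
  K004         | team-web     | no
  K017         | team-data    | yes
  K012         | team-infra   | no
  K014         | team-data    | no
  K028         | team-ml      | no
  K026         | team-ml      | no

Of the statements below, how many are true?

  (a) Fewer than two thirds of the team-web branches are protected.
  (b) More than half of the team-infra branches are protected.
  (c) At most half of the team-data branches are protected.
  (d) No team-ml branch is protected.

(a) team-web: |A| = 6, |A ∩ B| = 4; needs |A ∩ B| / |A| < 2/3 — false.
(b) team-infra: |A| = 8, |A ∩ B| = 5; needs |A ∩ B| > |A ∖ B| — true.
(c) team-data: |A| = 9, |A ∩ B| = 4; needs |A ∩ B| ≤ |A ∖ B| — true.
(d) team-ml: |A| = 7, |A ∩ B| = 0; needs A ∩ B = ∅ (|A ∩ B| = 0) — true.

3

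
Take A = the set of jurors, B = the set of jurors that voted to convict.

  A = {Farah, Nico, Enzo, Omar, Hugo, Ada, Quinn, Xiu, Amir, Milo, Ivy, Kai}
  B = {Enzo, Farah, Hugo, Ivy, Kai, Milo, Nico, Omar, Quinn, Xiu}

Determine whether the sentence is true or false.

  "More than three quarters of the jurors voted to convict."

True

'More than three quarters of the jurors voted to convict' holds iff |A ∩ B| / |A| > 3/4.
A (the restrictor) = {Farah, Nico, Enzo, Omar, Hugo, Ada, Quinn, Xiu, Amir, Milo, Ivy, Kai}, |A| = 12.
A ∩ B = {Farah, Nico, Enzo, Omar, Hugo, Quinn, Xiu, Milo, Ivy, Kai}, so |A ∩ B| = 10.
A ∖ B = {Ada, Amir}, so |A ∖ B| = 2.
|A ∩ B|/|A| = 10/12, so the statement is true.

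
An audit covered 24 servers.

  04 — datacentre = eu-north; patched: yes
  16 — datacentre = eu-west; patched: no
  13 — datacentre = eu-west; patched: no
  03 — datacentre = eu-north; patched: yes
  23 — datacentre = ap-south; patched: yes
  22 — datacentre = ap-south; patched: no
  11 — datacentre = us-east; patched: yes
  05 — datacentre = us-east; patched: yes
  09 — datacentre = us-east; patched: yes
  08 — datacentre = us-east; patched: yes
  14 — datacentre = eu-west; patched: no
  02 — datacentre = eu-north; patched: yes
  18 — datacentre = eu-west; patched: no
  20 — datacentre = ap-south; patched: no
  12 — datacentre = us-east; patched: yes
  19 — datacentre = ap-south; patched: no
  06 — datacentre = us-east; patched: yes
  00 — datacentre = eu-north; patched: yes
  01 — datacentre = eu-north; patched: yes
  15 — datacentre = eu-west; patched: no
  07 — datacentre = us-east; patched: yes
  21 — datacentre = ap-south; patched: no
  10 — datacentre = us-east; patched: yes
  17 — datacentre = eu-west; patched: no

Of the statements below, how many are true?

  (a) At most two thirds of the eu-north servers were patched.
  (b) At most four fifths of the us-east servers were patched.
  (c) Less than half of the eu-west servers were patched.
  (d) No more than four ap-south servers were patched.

2

(a) eu-north: |A| = 5, |A ∩ B| = 5; needs |A ∩ B| / |A| ≤ 2/3 — false.
(b) us-east: |A| = 8, |A ∩ B| = 8; needs |A ∩ B| / |A| ≤ 4/5 — false.
(c) eu-west: |A| = 6, |A ∩ B| = 0; needs |A ∩ B| < |A ∖ B| — true.
(d) ap-south: |A| = 5, |A ∩ B| = 1; needs |A ∩ B| ≤ 4 — true.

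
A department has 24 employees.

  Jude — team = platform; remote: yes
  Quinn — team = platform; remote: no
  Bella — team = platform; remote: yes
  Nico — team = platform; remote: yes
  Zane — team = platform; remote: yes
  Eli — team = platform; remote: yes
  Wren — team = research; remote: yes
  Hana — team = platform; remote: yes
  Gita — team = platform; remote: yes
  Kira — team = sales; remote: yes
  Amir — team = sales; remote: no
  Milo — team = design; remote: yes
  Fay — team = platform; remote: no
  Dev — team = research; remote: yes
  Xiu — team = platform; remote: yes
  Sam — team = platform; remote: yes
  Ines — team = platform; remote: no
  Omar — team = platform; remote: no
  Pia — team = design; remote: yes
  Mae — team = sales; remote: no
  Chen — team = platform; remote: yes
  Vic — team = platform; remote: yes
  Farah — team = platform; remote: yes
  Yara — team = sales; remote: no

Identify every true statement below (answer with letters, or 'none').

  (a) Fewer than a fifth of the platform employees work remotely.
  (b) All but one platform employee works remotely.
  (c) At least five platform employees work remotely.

(c)

|A| = 16, |A ∩ B| = 12, |A ∖ B| = 4.
(a) |A ∩ B| / |A| < 1/5: fails.
(b) |A ∖ B| = 1: fails.
(c) |A ∩ B| ≥ 5: holds.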